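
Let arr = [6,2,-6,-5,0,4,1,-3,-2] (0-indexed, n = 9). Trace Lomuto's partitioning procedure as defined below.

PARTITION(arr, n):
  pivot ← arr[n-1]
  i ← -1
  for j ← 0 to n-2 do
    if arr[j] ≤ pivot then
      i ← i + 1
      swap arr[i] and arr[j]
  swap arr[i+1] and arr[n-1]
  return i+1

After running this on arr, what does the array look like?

[-6,-5,-3,-2,0,4,1,6,2]

pivot = arr[8] = -2; i = -1
j=0: arr[0]=6 > -2 → no swap
j=1: arr[1]=2 > -2 → no swap
j=2: arr[2]=-6 ≤ -2 → i=0, swap arr[0],arr[2] → [-6,2,6,-5,0,4,1,-3,-2]
j=3: arr[3]=-5 ≤ -2 → i=1, swap arr[1],arr[3] → [-6,-5,6,2,0,4,1,-3,-2]
j=4: arr[4]=0 > -2 → no swap
j=5: arr[5]=4 > -2 → no swap
j=6: arr[6]=1 > -2 → no swap
j=7: arr[7]=-3 ≤ -2 → i=2, swap arr[2],arr[7] → [-6,-5,-3,2,0,4,1,6,-2]
final swap arr[3],arr[8] → [-6,-5,-3,-2,0,4,1,6,2]; return 3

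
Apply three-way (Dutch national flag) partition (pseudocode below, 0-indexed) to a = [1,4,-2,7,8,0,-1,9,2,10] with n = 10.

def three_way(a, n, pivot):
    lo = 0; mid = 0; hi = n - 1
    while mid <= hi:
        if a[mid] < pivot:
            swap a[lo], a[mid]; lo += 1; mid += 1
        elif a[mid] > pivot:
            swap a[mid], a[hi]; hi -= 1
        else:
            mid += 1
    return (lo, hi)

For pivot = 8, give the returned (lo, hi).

pivot = 8; lo=0, mid=0, hi=9
a[mid]=1<8: swap a[0],a[0]; lo=1,mid=1 → [1,4,-2,7,8,0,-1,9,2,10]
a[mid]=4<8: swap a[1],a[1]; lo=2,mid=2 → [1,4,-2,7,8,0,-1,9,2,10]
a[mid]=-2<8: swap a[2],a[2]; lo=3,mid=3 → [1,4,-2,7,8,0,-1,9,2,10]
a[mid]=7<8: swap a[3],a[3]; lo=4,mid=4 → [1,4,-2,7,8,0,-1,9,2,10]
a[mid]=8=8: mid=5
a[mid]=0<8: swap a[4],a[5]; lo=5,mid=6 → [1,4,-2,7,0,8,-1,9,2,10]
a[mid]=-1<8: swap a[5],a[6]; lo=6,mid=7 → [1,4,-2,7,0,-1,8,9,2,10]
a[mid]=9>8: swap a[7],a[9]; hi=8 → [1,4,-2,7,0,-1,8,10,2,9]
a[mid]=10>8: swap a[7],a[8]; hi=7 → [1,4,-2,7,0,-1,8,2,10,9]
a[mid]=2<8: swap a[6],a[7]; lo=7,mid=8 → [1,4,-2,7,0,-1,2,8,10,9]
end: lo=7, hi=7; a = [1,4,-2,7,0,-1,2,8,10,9]

(7, 7)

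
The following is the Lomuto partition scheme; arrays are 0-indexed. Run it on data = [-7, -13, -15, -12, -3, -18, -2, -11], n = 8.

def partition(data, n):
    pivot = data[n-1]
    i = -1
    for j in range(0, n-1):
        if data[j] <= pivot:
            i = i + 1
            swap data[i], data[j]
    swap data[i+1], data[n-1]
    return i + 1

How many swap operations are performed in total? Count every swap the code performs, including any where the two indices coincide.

5

pivot = data[7] = -11; i = -1
j=0: data[0]=-7 > -11 → no swap
j=1: data[1]=-13 ≤ -11 → i=0, swap data[0],data[1] → [-13, -7, -15, -12, -3, -18, -2, -11]
j=2: data[2]=-15 ≤ -11 → i=1, swap data[1],data[2] → [-13, -15, -7, -12, -3, -18, -2, -11]
j=3: data[3]=-12 ≤ -11 → i=2, swap data[2],data[3] → [-13, -15, -12, -7, -3, -18, -2, -11]
j=4: data[4]=-3 > -11 → no swap
j=5: data[5]=-18 ≤ -11 → i=3, swap data[3],data[5] → [-13, -15, -12, -18, -3, -7, -2, -11]
j=6: data[6]=-2 > -11 → no swap
final swap data[4],data[7] → [-13, -15, -12, -18, -11, -7, -2, -3]; return 4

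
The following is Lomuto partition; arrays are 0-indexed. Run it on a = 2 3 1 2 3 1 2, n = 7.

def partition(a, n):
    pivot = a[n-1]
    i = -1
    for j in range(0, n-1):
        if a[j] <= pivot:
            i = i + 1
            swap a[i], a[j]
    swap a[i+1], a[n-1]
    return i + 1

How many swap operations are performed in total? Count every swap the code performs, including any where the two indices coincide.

5

pivot = a[6] = 2; i = -1
j=0: a[0]=2 ≤ 2 → i=0, swap a[0],a[0] (no change) → 2 3 1 2 3 1 2
j=1: a[1]=3 > 2 → no swap
j=2: a[2]=1 ≤ 2 → i=1, swap a[1],a[2] → 2 1 3 2 3 1 2
j=3: a[3]=2 ≤ 2 → i=2, swap a[2],a[3] → 2 1 2 3 3 1 2
j=4: a[4]=3 > 2 → no swap
j=5: a[5]=1 ≤ 2 → i=3, swap a[3],a[5] → 2 1 2 1 3 3 2
final swap a[4],a[6] → 2 1 2 1 2 3 3; return 4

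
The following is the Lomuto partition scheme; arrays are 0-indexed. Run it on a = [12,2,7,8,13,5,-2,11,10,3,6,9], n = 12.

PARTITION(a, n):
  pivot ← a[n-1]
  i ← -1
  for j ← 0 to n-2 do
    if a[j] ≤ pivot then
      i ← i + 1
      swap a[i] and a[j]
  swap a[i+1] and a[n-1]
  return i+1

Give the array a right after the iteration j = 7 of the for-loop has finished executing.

pivot = a[11] = 9; i = -1
j=0: a[0]=12 > 9 → no swap
j=1: a[1]=2 ≤ 9 → i=0, swap a[0],a[1] → [2,12,7,8,13,5,-2,11,10,3,6,9]
j=2: a[2]=7 ≤ 9 → i=1, swap a[1],a[2] → [2,7,12,8,13,5,-2,11,10,3,6,9]
j=3: a[3]=8 ≤ 9 → i=2, swap a[2],a[3] → [2,7,8,12,13,5,-2,11,10,3,6,9]
j=4: a[4]=13 > 9 → no swap
j=5: a[5]=5 ≤ 9 → i=3, swap a[3],a[5] → [2,7,8,5,13,12,-2,11,10,3,6,9]
j=6: a[6]=-2 ≤ 9 → i=4, swap a[4],a[6] → [2,7,8,5,-2,12,13,11,10,3,6,9]
j=7: a[7]=11 > 9 → no swap
(after j=7) a = [2,7,8,5,-2,12,13,11,10,3,6,9]

[2,7,8,5,-2,12,13,11,10,3,6,9]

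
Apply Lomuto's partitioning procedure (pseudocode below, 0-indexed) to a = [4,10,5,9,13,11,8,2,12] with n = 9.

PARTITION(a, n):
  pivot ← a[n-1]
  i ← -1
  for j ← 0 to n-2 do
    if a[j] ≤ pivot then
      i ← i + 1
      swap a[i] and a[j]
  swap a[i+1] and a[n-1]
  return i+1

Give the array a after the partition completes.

[4,10,5,9,11,8,2,12,13]

pivot = a[8] = 12; i = -1
j=0: a[0]=4 ≤ 12 → i=0, swap a[0],a[0] (no change) → [4,10,5,9,13,11,8,2,12]
j=1: a[1]=10 ≤ 12 → i=1, swap a[1],a[1] (no change) → [4,10,5,9,13,11,8,2,12]
j=2: a[2]=5 ≤ 12 → i=2, swap a[2],a[2] (no change) → [4,10,5,9,13,11,8,2,12]
j=3: a[3]=9 ≤ 12 → i=3, swap a[3],a[3] (no change) → [4,10,5,9,13,11,8,2,12]
j=4: a[4]=13 > 12 → no swap
j=5: a[5]=11 ≤ 12 → i=4, swap a[4],a[5] → [4,10,5,9,11,13,8,2,12]
j=6: a[6]=8 ≤ 12 → i=5, swap a[5],a[6] → [4,10,5,9,11,8,13,2,12]
j=7: a[7]=2 ≤ 12 → i=6, swap a[6],a[7] → [4,10,5,9,11,8,2,13,12]
final swap a[7],a[8] → [4,10,5,9,11,8,2,12,13]; return 7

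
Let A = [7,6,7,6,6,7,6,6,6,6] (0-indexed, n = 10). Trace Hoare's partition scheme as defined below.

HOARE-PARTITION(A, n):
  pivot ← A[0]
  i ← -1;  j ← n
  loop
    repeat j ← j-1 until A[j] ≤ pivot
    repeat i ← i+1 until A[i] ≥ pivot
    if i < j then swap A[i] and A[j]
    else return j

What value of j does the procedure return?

6

pivot = A[0] = 7; i = -1, j = 10
j→9 (A[9]=6≤7), i→0 (A[0]=7≥7); i<j, swap → [6,6,7,6,6,7,6,6,6,7]
j→8 (A[8]=6≤7), i→2 (A[2]=7≥7); i<j, swap → [6,6,6,6,6,7,6,6,7,7]
j→7 (A[7]=6≤7), i→5 (A[5]=7≥7); i<j, swap → [6,6,6,6,6,6,6,7,7,7]
j→6, i→7; i≥j, return j=6. A = [6,6,6,6,6,6,6,7,7,7]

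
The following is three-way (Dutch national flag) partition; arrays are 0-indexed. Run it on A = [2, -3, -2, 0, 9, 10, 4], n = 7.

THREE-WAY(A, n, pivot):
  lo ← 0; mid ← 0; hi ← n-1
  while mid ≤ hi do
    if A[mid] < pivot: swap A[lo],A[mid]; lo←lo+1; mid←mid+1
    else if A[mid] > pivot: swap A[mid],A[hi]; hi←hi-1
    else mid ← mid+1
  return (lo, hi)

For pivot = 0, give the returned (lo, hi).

(2, 2)

lo=0 mid=0 hi=6
2>0: swap(0,6), hi=5 ⇒ [4, -3, -2, 0, 9, 10, 2]
4>0: swap(0,5), hi=4 ⇒ [10, -3, -2, 0, 9, 4, 2]
10>0: swap(0,4), hi=3 ⇒ [9, -3, -2, 0, 10, 4, 2]
9>0: swap(0,3), hi=2 ⇒ [0, -3, -2, 9, 10, 4, 2]
0=0: mid=1
-3<0: swap(0,1), lo=1 mid=2 ⇒ [-3, 0, -2, 9, 10, 4, 2]
-2<0: swap(1,2), lo=2 mid=3 ⇒ [-3, -2, 0, 9, 10, 4, 2]
done. lo=2 hi=2; A=[-3, -2, 0, 9, 10, 4, 2]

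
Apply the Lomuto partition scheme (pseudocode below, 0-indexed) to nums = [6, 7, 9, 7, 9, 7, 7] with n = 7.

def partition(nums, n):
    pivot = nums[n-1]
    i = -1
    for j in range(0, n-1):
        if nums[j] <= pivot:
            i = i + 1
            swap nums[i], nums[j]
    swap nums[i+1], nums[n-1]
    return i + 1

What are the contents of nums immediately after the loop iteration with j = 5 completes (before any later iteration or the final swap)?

pivot=7, i=-1
j=0: 6≤7, i=0, swap(0,0) ⇒ [6, 7, 9, 7, 9, 7, 7]
j=1: 7≤7, i=1, swap(1,1) ⇒ [6, 7, 9, 7, 9, 7, 7]
j=2: 9>7, skip
j=3: 7≤7, i=2, swap(2,3) ⇒ [6, 7, 7, 9, 9, 7, 7]
j=4: 9>7, skip
j=5: 7≤7, i=3, swap(3,5) ⇒ [6, 7, 7, 7, 9, 9, 7]
(after j=5) nums = [6, 7, 7, 7, 9, 9, 7]

[6, 7, 7, 7, 9, 9, 7]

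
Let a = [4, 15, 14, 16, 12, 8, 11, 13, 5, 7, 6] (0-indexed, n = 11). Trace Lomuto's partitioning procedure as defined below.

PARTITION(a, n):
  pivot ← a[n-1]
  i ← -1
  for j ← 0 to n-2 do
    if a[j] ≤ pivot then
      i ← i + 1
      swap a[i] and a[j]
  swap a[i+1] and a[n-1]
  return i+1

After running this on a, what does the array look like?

[4, 5, 6, 16, 12, 8, 11, 13, 15, 7, 14]

pivot = a[10] = 6; i = -1
j=0: a[0]=4 ≤ 6 → i=0, swap a[0],a[0] (no change) → [4, 15, 14, 16, 12, 8, 11, 13, 5, 7, 6]
j=1: a[1]=15 > 6 → no swap
j=2: a[2]=14 > 6 → no swap
j=3: a[3]=16 > 6 → no swap
j=4: a[4]=12 > 6 → no swap
j=5: a[5]=8 > 6 → no swap
j=6: a[6]=11 > 6 → no swap
j=7: a[7]=13 > 6 → no swap
j=8: a[8]=5 ≤ 6 → i=1, swap a[1],a[8] → [4, 5, 14, 16, 12, 8, 11, 13, 15, 7, 6]
j=9: a[9]=7 > 6 → no swap
final swap a[2],a[10] → [4, 5, 6, 16, 12, 8, 11, 13, 15, 7, 14]; return 2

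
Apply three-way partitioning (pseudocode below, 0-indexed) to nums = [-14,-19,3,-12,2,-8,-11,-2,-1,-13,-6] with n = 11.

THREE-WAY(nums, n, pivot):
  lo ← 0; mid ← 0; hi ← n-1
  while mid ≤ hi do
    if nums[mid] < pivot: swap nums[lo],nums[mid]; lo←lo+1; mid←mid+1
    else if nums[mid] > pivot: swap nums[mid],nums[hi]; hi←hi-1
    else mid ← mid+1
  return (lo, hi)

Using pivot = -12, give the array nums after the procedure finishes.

[-14,-19,-13,-12,-8,-11,-2,-1,2,-6,3]

lo=0 mid=0 hi=10
-14<-12: swap(0,0), lo=1 mid=1 ⇒ [-14,-19,3,-12,2,-8,-11,-2,-1,-13,-6]
-19<-12: swap(1,1), lo=2 mid=2 ⇒ [-14,-19,3,-12,2,-8,-11,-2,-1,-13,-6]
3>-12: swap(2,10), hi=9 ⇒ [-14,-19,-6,-12,2,-8,-11,-2,-1,-13,3]
-6>-12: swap(2,9), hi=8 ⇒ [-14,-19,-13,-12,2,-8,-11,-2,-1,-6,3]
-13<-12: swap(2,2), lo=3 mid=3 ⇒ [-14,-19,-13,-12,2,-8,-11,-2,-1,-6,3]
-12=-12: mid=4
2>-12: swap(4,8), hi=7 ⇒ [-14,-19,-13,-12,-1,-8,-11,-2,2,-6,3]
-1>-12: swap(4,7), hi=6 ⇒ [-14,-19,-13,-12,-2,-8,-11,-1,2,-6,3]
-2>-12: swap(4,6), hi=5 ⇒ [-14,-19,-13,-12,-11,-8,-2,-1,2,-6,3]
-11>-12: swap(4,5), hi=4 ⇒ [-14,-19,-13,-12,-8,-11,-2,-1,2,-6,3]
-8>-12: swap(4,4), hi=3 ⇒ [-14,-19,-13,-12,-8,-11,-2,-1,2,-6,3]
done. lo=3 hi=3; nums=[-14,-19,-13,-12,-8,-11,-2,-1,2,-6,3]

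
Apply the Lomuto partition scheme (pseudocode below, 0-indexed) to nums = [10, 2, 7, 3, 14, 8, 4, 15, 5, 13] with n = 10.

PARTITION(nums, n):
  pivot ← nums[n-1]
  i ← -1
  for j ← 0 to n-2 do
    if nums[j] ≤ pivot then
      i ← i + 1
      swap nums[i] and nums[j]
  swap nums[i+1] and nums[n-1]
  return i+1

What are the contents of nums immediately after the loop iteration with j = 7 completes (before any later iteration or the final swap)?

[10, 2, 7, 3, 8, 4, 14, 15, 5, 13]

pivot = nums[9] = 13; i = -1
j=0: nums[0]=10 ≤ 13 → i=0, swap nums[0],nums[0] (no change) → [10, 2, 7, 3, 14, 8, 4, 15, 5, 13]
j=1: nums[1]=2 ≤ 13 → i=1, swap nums[1],nums[1] (no change) → [10, 2, 7, 3, 14, 8, 4, 15, 5, 13]
j=2: nums[2]=7 ≤ 13 → i=2, swap nums[2],nums[2] (no change) → [10, 2, 7, 3, 14, 8, 4, 15, 5, 13]
j=3: nums[3]=3 ≤ 13 → i=3, swap nums[3],nums[3] (no change) → [10, 2, 7, 3, 14, 8, 4, 15, 5, 13]
j=4: nums[4]=14 > 13 → no swap
j=5: nums[5]=8 ≤ 13 → i=4, swap nums[4],nums[5] → [10, 2, 7, 3, 8, 14, 4, 15, 5, 13]
j=6: nums[6]=4 ≤ 13 → i=5, swap nums[5],nums[6] → [10, 2, 7, 3, 8, 4, 14, 15, 5, 13]
j=7: nums[7]=15 > 13 → no swap
(after j=7) nums = [10, 2, 7, 3, 8, 4, 14, 15, 5, 13]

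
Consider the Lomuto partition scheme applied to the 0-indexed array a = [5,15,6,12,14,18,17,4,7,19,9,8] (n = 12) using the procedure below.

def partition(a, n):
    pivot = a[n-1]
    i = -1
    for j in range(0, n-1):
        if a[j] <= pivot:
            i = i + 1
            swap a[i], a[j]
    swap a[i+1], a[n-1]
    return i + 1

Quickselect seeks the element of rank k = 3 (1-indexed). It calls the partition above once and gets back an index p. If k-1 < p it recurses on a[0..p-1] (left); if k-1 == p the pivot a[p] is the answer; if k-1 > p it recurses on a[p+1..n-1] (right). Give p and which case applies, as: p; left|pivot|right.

pivot=8, i=-1
j=0: 5≤8, i=0, swap(0,0) ⇒ [5,15,6,12,14,18,17,4,7,19,9,8]
j=1: 15>8, skip
j=2: 6≤8, i=1, swap(1,2) ⇒ [5,6,15,12,14,18,17,4,7,19,9,8]
j=3: 12>8, skip
j=4: 14>8, skip
j=5: 18>8, skip
j=6: 17>8, skip
j=7: 4≤8, i=2, swap(2,7) ⇒ [5,6,4,12,14,18,17,15,7,19,9,8]
j=8: 7≤8, i=3, swap(3,8) ⇒ [5,6,4,7,14,18,17,15,12,19,9,8]
j=9: 19>8, skip
j=10: 9>8, skip
swap(4,11) ⇒ [5,6,4,7,8,18,17,15,12,19,9,14]; return 4
p = 4; k-1 = 2 < 4 ⇒ left

4; left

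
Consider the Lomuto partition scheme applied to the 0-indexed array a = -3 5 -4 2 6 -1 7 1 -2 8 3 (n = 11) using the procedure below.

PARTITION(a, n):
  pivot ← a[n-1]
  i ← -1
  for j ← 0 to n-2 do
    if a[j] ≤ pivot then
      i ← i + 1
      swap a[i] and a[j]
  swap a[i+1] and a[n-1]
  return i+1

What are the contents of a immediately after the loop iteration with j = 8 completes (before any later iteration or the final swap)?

pivot = a[10] = 3; i = -1
j=0: a[0]=-3 ≤ 3 → i=0, swap a[0],a[0] (no change) → -3 5 -4 2 6 -1 7 1 -2 8 3
j=1: a[1]=5 > 3 → no swap
j=2: a[2]=-4 ≤ 3 → i=1, swap a[1],a[2] → -3 -4 5 2 6 -1 7 1 -2 8 3
j=3: a[3]=2 ≤ 3 → i=2, swap a[2],a[3] → -3 -4 2 5 6 -1 7 1 -2 8 3
j=4: a[4]=6 > 3 → no swap
j=5: a[5]=-1 ≤ 3 → i=3, swap a[3],a[5] → -3 -4 2 -1 6 5 7 1 -2 8 3
j=6: a[6]=7 > 3 → no swap
j=7: a[7]=1 ≤ 3 → i=4, swap a[4],a[7] → -3 -4 2 -1 1 5 7 6 -2 8 3
j=8: a[8]=-2 ≤ 3 → i=5, swap a[5],a[8] → -3 -4 2 -1 1 -2 7 6 5 8 3
(after j=8) a = -3 -4 2 -1 1 -2 7 6 5 8 3

-3 -4 2 -1 1 -2 7 6 5 8 3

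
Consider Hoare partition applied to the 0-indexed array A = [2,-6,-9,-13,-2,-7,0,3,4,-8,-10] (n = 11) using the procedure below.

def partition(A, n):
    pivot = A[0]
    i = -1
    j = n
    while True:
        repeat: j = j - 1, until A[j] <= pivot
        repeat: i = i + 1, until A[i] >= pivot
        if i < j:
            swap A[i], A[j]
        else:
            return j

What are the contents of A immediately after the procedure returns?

[-10,-6,-9,-13,-2,-7,0,-8,4,3,2]

pivot=2
j stops at 10 (-10), i stops at 0 (2); swap ⇒ [-10,-6,-9,-13,-2,-7,0,3,4,-8,2]
j stops at 9 (-8), i stops at 7 (3); swap ⇒ [-10,-6,-9,-13,-2,-7,0,-8,4,3,2]
j stops at 7, i stops at 8; i≥j ⇒ return 7. A=[-10,-6,-9,-13,-2,-7,0,-8,4,3,2]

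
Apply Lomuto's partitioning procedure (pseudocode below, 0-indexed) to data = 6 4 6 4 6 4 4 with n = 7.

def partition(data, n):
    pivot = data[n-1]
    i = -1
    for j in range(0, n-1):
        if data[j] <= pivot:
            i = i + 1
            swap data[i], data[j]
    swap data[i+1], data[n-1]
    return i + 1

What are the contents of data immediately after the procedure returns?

4 4 4 4 6 6 6

pivot = data[6] = 4; i = -1
j=0: data[0]=6 > 4 → no swap
j=1: data[1]=4 ≤ 4 → i=0, swap data[0],data[1] → 4 6 6 4 6 4 4
j=2: data[2]=6 > 4 → no swap
j=3: data[3]=4 ≤ 4 → i=1, swap data[1],data[3] → 4 4 6 6 6 4 4
j=4: data[4]=6 > 4 → no swap
j=5: data[5]=4 ≤ 4 → i=2, swap data[2],data[5] → 4 4 4 6 6 6 4
final swap data[3],data[6] → 4 4 4 4 6 6 6; return 3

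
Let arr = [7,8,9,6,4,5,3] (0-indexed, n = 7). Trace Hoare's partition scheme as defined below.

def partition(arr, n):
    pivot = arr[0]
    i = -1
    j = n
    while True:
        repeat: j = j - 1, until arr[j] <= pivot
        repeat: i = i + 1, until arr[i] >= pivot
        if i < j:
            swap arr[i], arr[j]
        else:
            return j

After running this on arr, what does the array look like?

[3,5,4,6,9,8,7]

pivot=7
j stops at 6 (3), i stops at 0 (7); swap ⇒ [3,8,9,6,4,5,7]
j stops at 5 (5), i stops at 1 (8); swap ⇒ [3,5,9,6,4,8,7]
j stops at 4 (4), i stops at 2 (9); swap ⇒ [3,5,4,6,9,8,7]
j stops at 3, i stops at 4; i≥j ⇒ return 3. arr=[3,5,4,6,9,8,7]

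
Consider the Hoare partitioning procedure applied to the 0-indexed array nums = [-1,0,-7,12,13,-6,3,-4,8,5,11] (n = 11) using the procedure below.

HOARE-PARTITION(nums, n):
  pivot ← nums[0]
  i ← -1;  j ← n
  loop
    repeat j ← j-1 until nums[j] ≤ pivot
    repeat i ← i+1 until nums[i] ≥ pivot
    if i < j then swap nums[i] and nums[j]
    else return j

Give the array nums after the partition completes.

[-4,-6,-7,12,13,0,3,-1,8,5,11]

pivot = nums[0] = -1; i = -1, j = 11
j→7 (nums[7]=-4≤-1), i→0 (nums[0]=-1≥-1); i<j, swap → [-4,0,-7,12,13,-6,3,-1,8,5,11]
j→5 (nums[5]=-6≤-1), i→1 (nums[1]=0≥-1); i<j, swap → [-4,-6,-7,12,13,0,3,-1,8,5,11]
j→2, i→3; i≥j, return j=2. nums = [-4,-6,-7,12,13,0,3,-1,8,5,11]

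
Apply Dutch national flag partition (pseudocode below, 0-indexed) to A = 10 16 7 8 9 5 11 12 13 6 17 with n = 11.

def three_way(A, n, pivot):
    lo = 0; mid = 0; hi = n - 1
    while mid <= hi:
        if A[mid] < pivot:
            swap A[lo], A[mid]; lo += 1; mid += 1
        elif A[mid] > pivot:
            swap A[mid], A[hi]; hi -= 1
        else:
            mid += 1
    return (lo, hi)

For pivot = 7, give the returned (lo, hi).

pivot = 7; lo=0, mid=0, hi=10
A[mid]=10>7: swap A[0],A[10]; hi=9 → 17 16 7 8 9 5 11 12 13 6 10
A[mid]=17>7: swap A[0],A[9]; hi=8 → 6 16 7 8 9 5 11 12 13 17 10
A[mid]=6<7: swap A[0],A[0]; lo=1,mid=1 → 6 16 7 8 9 5 11 12 13 17 10
A[mid]=16>7: swap A[1],A[8]; hi=7 → 6 13 7 8 9 5 11 12 16 17 10
A[mid]=13>7: swap A[1],A[7]; hi=6 → 6 12 7 8 9 5 11 13 16 17 10
A[mid]=12>7: swap A[1],A[6]; hi=5 → 6 11 7 8 9 5 12 13 16 17 10
A[mid]=11>7: swap A[1],A[5]; hi=4 → 6 5 7 8 9 11 12 13 16 17 10
A[mid]=5<7: swap A[1],A[1]; lo=2,mid=2 → 6 5 7 8 9 11 12 13 16 17 10
A[mid]=7=7: mid=3
A[mid]=8>7: swap A[3],A[4]; hi=3 → 6 5 7 9 8 11 12 13 16 17 10
A[mid]=9>7: swap A[3],A[3]; hi=2 → 6 5 7 9 8 11 12 13 16 17 10
end: lo=2, hi=2; A = 6 5 7 9 8 11 12 13 16 17 10

(2, 2)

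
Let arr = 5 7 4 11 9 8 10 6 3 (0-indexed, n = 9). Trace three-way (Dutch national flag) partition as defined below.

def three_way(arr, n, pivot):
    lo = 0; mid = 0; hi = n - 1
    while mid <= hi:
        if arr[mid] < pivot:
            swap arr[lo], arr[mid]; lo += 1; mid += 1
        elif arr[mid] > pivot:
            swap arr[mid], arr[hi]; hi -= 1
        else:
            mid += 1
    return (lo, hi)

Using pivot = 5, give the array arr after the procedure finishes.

3 4 5 9 8 10 6 11 7

lo=0 mid=0 hi=8
5=5: mid=1
7>5: swap(1,8), hi=7 ⇒ 5 3 4 11 9 8 10 6 7
3<5: swap(0,1), lo=1 mid=2 ⇒ 3 5 4 11 9 8 10 6 7
4<5: swap(1,2), lo=2 mid=3 ⇒ 3 4 5 11 9 8 10 6 7
11>5: swap(3,7), hi=6 ⇒ 3 4 5 6 9 8 10 11 7
6>5: swap(3,6), hi=5 ⇒ 3 4 5 10 9 8 6 11 7
10>5: swap(3,5), hi=4 ⇒ 3 4 5 8 9 10 6 11 7
8>5: swap(3,4), hi=3 ⇒ 3 4 5 9 8 10 6 11 7
9>5: swap(3,3), hi=2 ⇒ 3 4 5 9 8 10 6 11 7
done. lo=2 hi=2; arr=3 4 5 9 8 10 6 11 7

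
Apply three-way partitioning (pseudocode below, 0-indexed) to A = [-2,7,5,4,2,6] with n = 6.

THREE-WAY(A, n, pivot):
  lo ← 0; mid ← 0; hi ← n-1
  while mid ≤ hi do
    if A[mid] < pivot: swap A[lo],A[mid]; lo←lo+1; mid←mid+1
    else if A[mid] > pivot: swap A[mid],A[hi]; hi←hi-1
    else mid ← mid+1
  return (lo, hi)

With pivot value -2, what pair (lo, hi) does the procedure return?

(0, 0)

lo=0 mid=0 hi=5
-2=-2: mid=1
7>-2: swap(1,5), hi=4 ⇒ [-2,6,5,4,2,7]
6>-2: swap(1,4), hi=3 ⇒ [-2,2,5,4,6,7]
2>-2: swap(1,3), hi=2 ⇒ [-2,4,5,2,6,7]
4>-2: swap(1,2), hi=1 ⇒ [-2,5,4,2,6,7]
5>-2: swap(1,1), hi=0 ⇒ [-2,5,4,2,6,7]
done. lo=0 hi=0; A=[-2,5,4,2,6,7]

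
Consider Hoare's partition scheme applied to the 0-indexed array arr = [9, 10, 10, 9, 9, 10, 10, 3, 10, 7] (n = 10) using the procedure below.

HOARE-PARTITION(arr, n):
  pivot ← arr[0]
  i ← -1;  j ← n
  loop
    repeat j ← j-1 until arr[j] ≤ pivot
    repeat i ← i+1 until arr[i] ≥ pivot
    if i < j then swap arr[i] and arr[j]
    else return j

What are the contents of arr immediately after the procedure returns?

[7, 3, 9, 9, 10, 10, 10, 10, 10, 9]

pivot=9
j stops at 9 (7), i stops at 0 (9); swap ⇒ [7, 10, 10, 9, 9, 10, 10, 3, 10, 9]
j stops at 7 (3), i stops at 1 (10); swap ⇒ [7, 3, 10, 9, 9, 10, 10, 10, 10, 9]
j stops at 4 (9), i stops at 2 (10); swap ⇒ [7, 3, 9, 9, 10, 10, 10, 10, 10, 9]
j stops at 3, i stops at 3; i≥j ⇒ return 3. arr=[7, 3, 9, 9, 10, 10, 10, 10, 10, 9]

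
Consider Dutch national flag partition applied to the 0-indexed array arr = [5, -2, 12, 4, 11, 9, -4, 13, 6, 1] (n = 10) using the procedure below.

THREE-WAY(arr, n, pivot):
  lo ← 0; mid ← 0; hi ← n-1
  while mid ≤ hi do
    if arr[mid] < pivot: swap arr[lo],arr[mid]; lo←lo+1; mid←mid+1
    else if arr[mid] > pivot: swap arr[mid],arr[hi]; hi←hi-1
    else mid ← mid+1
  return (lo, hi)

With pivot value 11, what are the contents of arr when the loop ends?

lo=0 mid=0 hi=9
5<11: swap(0,0), lo=1 mid=1 ⇒ [5, -2, 12, 4, 11, 9, -4, 13, 6, 1]
-2<11: swap(1,1), lo=2 mid=2 ⇒ [5, -2, 12, 4, 11, 9, -4, 13, 6, 1]
12>11: swap(2,9), hi=8 ⇒ [5, -2, 1, 4, 11, 9, -4, 13, 6, 12]
1<11: swap(2,2), lo=3 mid=3 ⇒ [5, -2, 1, 4, 11, 9, -4, 13, 6, 12]
4<11: swap(3,3), lo=4 mid=4 ⇒ [5, -2, 1, 4, 11, 9, -4, 13, 6, 12]
11=11: mid=5
9<11: swap(4,5), lo=5 mid=6 ⇒ [5, -2, 1, 4, 9, 11, -4, 13, 6, 12]
-4<11: swap(5,6), lo=6 mid=7 ⇒ [5, -2, 1, 4, 9, -4, 11, 13, 6, 12]
13>11: swap(7,8), hi=7 ⇒ [5, -2, 1, 4, 9, -4, 11, 6, 13, 12]
6<11: swap(6,7), lo=7 mid=8 ⇒ [5, -2, 1, 4, 9, -4, 6, 11, 13, 12]
done. lo=7 hi=7; arr=[5, -2, 1, 4, 9, -4, 6, 11, 13, 12]

[5, -2, 1, 4, 9, -4, 6, 11, 13, 12]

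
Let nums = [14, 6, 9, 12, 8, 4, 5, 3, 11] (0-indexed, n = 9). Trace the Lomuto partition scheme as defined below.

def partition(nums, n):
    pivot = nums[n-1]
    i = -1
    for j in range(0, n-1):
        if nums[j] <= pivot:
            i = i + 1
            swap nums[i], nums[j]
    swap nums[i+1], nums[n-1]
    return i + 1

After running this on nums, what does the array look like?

pivot=11, i=-1
j=0: 14>11, skip
j=1: 6≤11, i=0, swap(0,1) ⇒ [6, 14, 9, 12, 8, 4, 5, 3, 11]
j=2: 9≤11, i=1, swap(1,2) ⇒ [6, 9, 14, 12, 8, 4, 5, 3, 11]
j=3: 12>11, skip
j=4: 8≤11, i=2, swap(2,4) ⇒ [6, 9, 8, 12, 14, 4, 5, 3, 11]
j=5: 4≤11, i=3, swap(3,5) ⇒ [6, 9, 8, 4, 14, 12, 5, 3, 11]
j=6: 5≤11, i=4, swap(4,6) ⇒ [6, 9, 8, 4, 5, 12, 14, 3, 11]
j=7: 3≤11, i=5, swap(5,7) ⇒ [6, 9, 8, 4, 5, 3, 14, 12, 11]
swap(6,8) ⇒ [6, 9, 8, 4, 5, 3, 11, 12, 14]; return 6

[6, 9, 8, 4, 5, 3, 11, 12, 14]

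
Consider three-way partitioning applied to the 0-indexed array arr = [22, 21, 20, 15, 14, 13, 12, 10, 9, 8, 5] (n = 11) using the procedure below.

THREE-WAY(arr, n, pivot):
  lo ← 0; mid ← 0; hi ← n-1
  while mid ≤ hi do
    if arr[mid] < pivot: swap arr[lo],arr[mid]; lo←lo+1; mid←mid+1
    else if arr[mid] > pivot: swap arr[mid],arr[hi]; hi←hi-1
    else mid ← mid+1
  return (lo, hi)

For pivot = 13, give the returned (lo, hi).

(5, 5)

lo=0 mid=0 hi=10
22>13: swap(0,10), hi=9 ⇒ [5, 21, 20, 15, 14, 13, 12, 10, 9, 8, 22]
5<13: swap(0,0), lo=1 mid=1 ⇒ [5, 21, 20, 15, 14, 13, 12, 10, 9, 8, 22]
21>13: swap(1,9), hi=8 ⇒ [5, 8, 20, 15, 14, 13, 12, 10, 9, 21, 22]
8<13: swap(1,1), lo=2 mid=2 ⇒ [5, 8, 20, 15, 14, 13, 12, 10, 9, 21, 22]
20>13: swap(2,8), hi=7 ⇒ [5, 8, 9, 15, 14, 13, 12, 10, 20, 21, 22]
9<13: swap(2,2), lo=3 mid=3 ⇒ [5, 8, 9, 15, 14, 13, 12, 10, 20, 21, 22]
15>13: swap(3,7), hi=6 ⇒ [5, 8, 9, 10, 14, 13, 12, 15, 20, 21, 22]
10<13: swap(3,3), lo=4 mid=4 ⇒ [5, 8, 9, 10, 14, 13, 12, 15, 20, 21, 22]
14>13: swap(4,6), hi=5 ⇒ [5, 8, 9, 10, 12, 13, 14, 15, 20, 21, 22]
12<13: swap(4,4), lo=5 mid=5 ⇒ [5, 8, 9, 10, 12, 13, 14, 15, 20, 21, 22]
13=13: mid=6
done. lo=5 hi=5; arr=[5, 8, 9, 10, 12, 13, 14, 15, 20, 21, 22]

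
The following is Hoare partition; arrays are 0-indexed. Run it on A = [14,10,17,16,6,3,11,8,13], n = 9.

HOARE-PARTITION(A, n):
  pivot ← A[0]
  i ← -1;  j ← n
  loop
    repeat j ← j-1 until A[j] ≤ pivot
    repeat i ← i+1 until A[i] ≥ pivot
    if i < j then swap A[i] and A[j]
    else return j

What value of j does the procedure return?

5

pivot=14
j stops at 8 (13), i stops at 0 (14); swap ⇒ [13,10,17,16,6,3,11,8,14]
j stops at 7 (8), i stops at 2 (17); swap ⇒ [13,10,8,16,6,3,11,17,14]
j stops at 6 (11), i stops at 3 (16); swap ⇒ [13,10,8,11,6,3,16,17,14]
j stops at 5, i stops at 6; i≥j ⇒ return 5. A=[13,10,8,11,6,3,16,17,14]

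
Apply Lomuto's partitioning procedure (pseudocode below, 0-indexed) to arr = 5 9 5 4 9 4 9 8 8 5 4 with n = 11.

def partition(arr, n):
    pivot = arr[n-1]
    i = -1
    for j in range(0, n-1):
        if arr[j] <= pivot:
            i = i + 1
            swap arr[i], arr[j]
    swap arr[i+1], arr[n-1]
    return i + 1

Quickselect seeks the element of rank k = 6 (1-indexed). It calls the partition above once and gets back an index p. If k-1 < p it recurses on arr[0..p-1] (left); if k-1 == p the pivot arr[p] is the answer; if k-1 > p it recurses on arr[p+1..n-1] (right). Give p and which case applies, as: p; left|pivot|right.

2; right

pivot = arr[10] = 4; i = -1
j=0: arr[0]=5 > 4 → no swap
j=1: arr[1]=9 > 4 → no swap
j=2: arr[2]=5 > 4 → no swap
j=3: arr[3]=4 ≤ 4 → i=0, swap arr[0],arr[3] → 4 9 5 5 9 4 9 8 8 5 4
j=4: arr[4]=9 > 4 → no swap
j=5: arr[5]=4 ≤ 4 → i=1, swap arr[1],arr[5] → 4 4 5 5 9 9 9 8 8 5 4
j=6: arr[6]=9 > 4 → no swap
j=7: arr[7]=8 > 4 → no swap
j=8: arr[8]=8 > 4 → no swap
j=9: arr[9]=5 > 4 → no swap
final swap arr[2],arr[10] → 4 4 4 5 9 9 9 8 8 5 5; return 2
p = 2; k-1 = 5 > 2 ⇒ right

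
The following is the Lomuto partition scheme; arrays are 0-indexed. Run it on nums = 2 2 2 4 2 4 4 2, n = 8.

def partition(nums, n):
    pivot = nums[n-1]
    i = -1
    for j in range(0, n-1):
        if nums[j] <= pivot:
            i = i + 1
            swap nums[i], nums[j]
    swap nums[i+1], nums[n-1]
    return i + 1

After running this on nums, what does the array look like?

2 2 2 2 2 4 4 4

pivot = nums[7] = 2; i = -1
j=0: nums[0]=2 ≤ 2 → i=0, swap nums[0],nums[0] (no change) → 2 2 2 4 2 4 4 2
j=1: nums[1]=2 ≤ 2 → i=1, swap nums[1],nums[1] (no change) → 2 2 2 4 2 4 4 2
j=2: nums[2]=2 ≤ 2 → i=2, swap nums[2],nums[2] (no change) → 2 2 2 4 2 4 4 2
j=3: nums[3]=4 > 2 → no swap
j=4: nums[4]=2 ≤ 2 → i=3, swap nums[3],nums[4] → 2 2 2 2 4 4 4 2
j=5: nums[5]=4 > 2 → no swap
j=6: nums[6]=4 > 2 → no swap
final swap nums[4],nums[7] → 2 2 2 2 2 4 4 4; return 4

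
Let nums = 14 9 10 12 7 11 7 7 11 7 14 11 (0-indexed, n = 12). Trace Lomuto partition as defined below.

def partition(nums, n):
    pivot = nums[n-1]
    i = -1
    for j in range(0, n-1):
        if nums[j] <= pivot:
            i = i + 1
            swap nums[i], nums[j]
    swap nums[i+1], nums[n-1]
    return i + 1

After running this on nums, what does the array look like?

pivot = nums[11] = 11; i = -1
j=0: nums[0]=14 > 11 → no swap
j=1: nums[1]=9 ≤ 11 → i=0, swap nums[0],nums[1] → 9 14 10 12 7 11 7 7 11 7 14 11
j=2: nums[2]=10 ≤ 11 → i=1, swap nums[1],nums[2] → 9 10 14 12 7 11 7 7 11 7 14 11
j=3: nums[3]=12 > 11 → no swap
j=4: nums[4]=7 ≤ 11 → i=2, swap nums[2],nums[4] → 9 10 7 12 14 11 7 7 11 7 14 11
j=5: nums[5]=11 ≤ 11 → i=3, swap nums[3],nums[5] → 9 10 7 11 14 12 7 7 11 7 14 11
j=6: nums[6]=7 ≤ 11 → i=4, swap nums[4],nums[6] → 9 10 7 11 7 12 14 7 11 7 14 11
j=7: nums[7]=7 ≤ 11 → i=5, swap nums[5],nums[7] → 9 10 7 11 7 7 14 12 11 7 14 11
j=8: nums[8]=11 ≤ 11 → i=6, swap nums[6],nums[8] → 9 10 7 11 7 7 11 12 14 7 14 11
j=9: nums[9]=7 ≤ 11 → i=7, swap nums[7],nums[9] → 9 10 7 11 7 7 11 7 14 12 14 11
j=10: nums[10]=14 > 11 → no swap
final swap nums[8],nums[11] → 9 10 7 11 7 7 11 7 11 12 14 14; return 8

9 10 7 11 7 7 11 7 11 12 14 14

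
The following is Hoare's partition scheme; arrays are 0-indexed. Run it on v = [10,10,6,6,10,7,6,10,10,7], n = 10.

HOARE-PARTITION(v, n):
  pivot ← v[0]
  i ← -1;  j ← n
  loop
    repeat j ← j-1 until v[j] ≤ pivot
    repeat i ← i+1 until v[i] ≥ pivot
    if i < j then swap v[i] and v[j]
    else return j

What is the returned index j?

6

pivot=10
j stops at 9 (7), i stops at 0 (10); swap ⇒ [7,10,6,6,10,7,6,10,10,10]
j stops at 8 (10), i stops at 1 (10); swap ⇒ [7,10,6,6,10,7,6,10,10,10]
j stops at 7 (10), i stops at 4 (10); swap ⇒ [7,10,6,6,10,7,6,10,10,10]
j stops at 6, i stops at 7; i≥j ⇒ return 6. v=[7,10,6,6,10,7,6,10,10,10]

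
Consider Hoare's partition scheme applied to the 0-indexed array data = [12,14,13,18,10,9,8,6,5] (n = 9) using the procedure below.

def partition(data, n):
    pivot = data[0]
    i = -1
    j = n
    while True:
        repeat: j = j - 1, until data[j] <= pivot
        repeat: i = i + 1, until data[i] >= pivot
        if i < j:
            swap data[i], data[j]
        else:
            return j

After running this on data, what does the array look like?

[5,6,8,9,10,18,13,14,12]

pivot=12
j stops at 8 (5), i stops at 0 (12); swap ⇒ [5,14,13,18,10,9,8,6,12]
j stops at 7 (6), i stops at 1 (14); swap ⇒ [5,6,13,18,10,9,8,14,12]
j stops at 6 (8), i stops at 2 (13); swap ⇒ [5,6,8,18,10,9,13,14,12]
j stops at 5 (9), i stops at 3 (18); swap ⇒ [5,6,8,9,10,18,13,14,12]
j stops at 4, i stops at 5; i≥j ⇒ return 4. data=[5,6,8,9,10,18,13,14,12]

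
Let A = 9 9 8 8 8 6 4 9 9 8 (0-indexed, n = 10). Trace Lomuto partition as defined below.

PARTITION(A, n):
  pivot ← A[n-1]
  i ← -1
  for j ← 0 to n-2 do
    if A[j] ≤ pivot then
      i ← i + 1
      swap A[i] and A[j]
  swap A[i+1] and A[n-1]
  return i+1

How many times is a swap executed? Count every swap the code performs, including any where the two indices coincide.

6

pivot=8, i=-1
j=0: 9>8, skip
j=1: 9>8, skip
j=2: 8≤8, i=0, swap(0,2) ⇒ 8 9 9 8 8 6 4 9 9 8
j=3: 8≤8, i=1, swap(1,3) ⇒ 8 8 9 9 8 6 4 9 9 8
j=4: 8≤8, i=2, swap(2,4) ⇒ 8 8 8 9 9 6 4 9 9 8
j=5: 6≤8, i=3, swap(3,5) ⇒ 8 8 8 6 9 9 4 9 9 8
j=6: 4≤8, i=4, swap(4,6) ⇒ 8 8 8 6 4 9 9 9 9 8
j=7: 9>8, skip
j=8: 9>8, skip
swap(5,9) ⇒ 8 8 8 6 4 8 9 9 9 9; return 5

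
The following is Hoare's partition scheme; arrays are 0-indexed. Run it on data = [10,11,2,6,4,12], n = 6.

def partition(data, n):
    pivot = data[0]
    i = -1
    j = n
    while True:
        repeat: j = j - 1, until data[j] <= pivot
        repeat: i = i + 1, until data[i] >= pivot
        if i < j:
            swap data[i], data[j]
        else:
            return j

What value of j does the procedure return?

pivot = data[0] = 10; i = -1, j = 6
j→4 (data[4]=4≤10), i→0 (data[0]=10≥10); i<j, swap → [4,11,2,6,10,12]
j→3 (data[3]=6≤10), i→1 (data[1]=11≥10); i<j, swap → [4,6,2,11,10,12]
j→2, i→3; i≥j, return j=2. data = [4,6,2,11,10,12]

2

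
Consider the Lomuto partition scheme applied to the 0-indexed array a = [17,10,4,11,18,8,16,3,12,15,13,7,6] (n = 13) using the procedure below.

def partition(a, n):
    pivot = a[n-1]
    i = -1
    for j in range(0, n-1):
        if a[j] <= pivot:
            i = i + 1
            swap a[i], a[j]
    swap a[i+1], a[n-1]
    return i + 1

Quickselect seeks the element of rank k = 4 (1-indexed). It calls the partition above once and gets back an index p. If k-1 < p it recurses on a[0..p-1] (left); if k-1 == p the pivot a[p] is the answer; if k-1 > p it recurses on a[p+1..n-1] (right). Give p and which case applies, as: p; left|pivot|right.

2; right

pivot = a[12] = 6; i = -1
j=0: a[0]=17 > 6 → no swap
j=1: a[1]=10 > 6 → no swap
j=2: a[2]=4 ≤ 6 → i=0, swap a[0],a[2] → [4,10,17,11,18,8,16,3,12,15,13,7,6]
j=3: a[3]=11 > 6 → no swap
j=4: a[4]=18 > 6 → no swap
j=5: a[5]=8 > 6 → no swap
j=6: a[6]=16 > 6 → no swap
j=7: a[7]=3 ≤ 6 → i=1, swap a[1],a[7] → [4,3,17,11,18,8,16,10,12,15,13,7,6]
j=8: a[8]=12 > 6 → no swap
j=9: a[9]=15 > 6 → no swap
j=10: a[10]=13 > 6 → no swap
j=11: a[11]=7 > 6 → no swap
final swap a[2],a[12] → [4,3,6,11,18,8,16,10,12,15,13,7,17]; return 2
p = 2; k-1 = 3 > 2 ⇒ right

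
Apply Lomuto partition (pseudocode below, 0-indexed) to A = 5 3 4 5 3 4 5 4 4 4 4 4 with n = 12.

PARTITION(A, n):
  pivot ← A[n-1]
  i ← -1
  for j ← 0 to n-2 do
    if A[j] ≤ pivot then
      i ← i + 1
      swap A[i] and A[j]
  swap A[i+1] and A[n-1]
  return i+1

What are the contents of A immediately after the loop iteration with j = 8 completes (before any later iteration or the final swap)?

pivot=4, i=-1
j=0: 5>4, skip
j=1: 3≤4, i=0, swap(0,1) ⇒ 3 5 4 5 3 4 5 4 4 4 4 4
j=2: 4≤4, i=1, swap(1,2) ⇒ 3 4 5 5 3 4 5 4 4 4 4 4
j=3: 5>4, skip
j=4: 3≤4, i=2, swap(2,4) ⇒ 3 4 3 5 5 4 5 4 4 4 4 4
j=5: 4≤4, i=3, swap(3,5) ⇒ 3 4 3 4 5 5 5 4 4 4 4 4
j=6: 5>4, skip
j=7: 4≤4, i=4, swap(4,7) ⇒ 3 4 3 4 4 5 5 5 4 4 4 4
j=8: 4≤4, i=5, swap(5,8) ⇒ 3 4 3 4 4 4 5 5 5 4 4 4
(after j=8) A = 3 4 3 4 4 4 5 5 5 4 4 4

3 4 3 4 4 4 5 5 5 4 4 4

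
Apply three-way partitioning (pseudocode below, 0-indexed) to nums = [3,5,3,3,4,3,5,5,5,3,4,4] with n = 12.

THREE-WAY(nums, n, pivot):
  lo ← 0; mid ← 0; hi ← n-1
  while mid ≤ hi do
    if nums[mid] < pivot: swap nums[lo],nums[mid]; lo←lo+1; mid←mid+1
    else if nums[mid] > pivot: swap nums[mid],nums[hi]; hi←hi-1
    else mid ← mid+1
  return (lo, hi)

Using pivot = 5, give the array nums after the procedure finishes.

lo=0 mid=0 hi=11
3<5: swap(0,0), lo=1 mid=1 ⇒ [3,5,3,3,4,3,5,5,5,3,4,4]
5=5: mid=2
3<5: swap(1,2), lo=2 mid=3 ⇒ [3,3,5,3,4,3,5,5,5,3,4,4]
3<5: swap(2,3), lo=3 mid=4 ⇒ [3,3,3,5,4,3,5,5,5,3,4,4]
4<5: swap(3,4), lo=4 mid=5 ⇒ [3,3,3,4,5,3,5,5,5,3,4,4]
3<5: swap(4,5), lo=5 mid=6 ⇒ [3,3,3,4,3,5,5,5,5,3,4,4]
5=5: mid=7
5=5: mid=8
5=5: mid=9
3<5: swap(5,9), lo=6 mid=10 ⇒ [3,3,3,4,3,3,5,5,5,5,4,4]
4<5: swap(6,10), lo=7 mid=11 ⇒ [3,3,3,4,3,3,4,5,5,5,5,4]
4<5: swap(7,11), lo=8 mid=12 ⇒ [3,3,3,4,3,3,4,4,5,5,5,5]
done. lo=8 hi=11; nums=[3,3,3,4,3,3,4,4,5,5,5,5]

[3,3,3,4,3,3,4,4,5,5,5,5]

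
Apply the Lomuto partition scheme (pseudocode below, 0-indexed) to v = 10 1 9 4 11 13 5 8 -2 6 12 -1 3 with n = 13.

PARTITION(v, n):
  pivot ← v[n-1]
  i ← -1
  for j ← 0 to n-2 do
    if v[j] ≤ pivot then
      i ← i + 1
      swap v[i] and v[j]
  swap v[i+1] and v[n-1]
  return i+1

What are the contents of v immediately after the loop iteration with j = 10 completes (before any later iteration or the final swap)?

pivot = v[12] = 3; i = -1
j=0: v[0]=10 > 3 → no swap
j=1: v[1]=1 ≤ 3 → i=0, swap v[0],v[1] → 1 10 9 4 11 13 5 8 -2 6 12 -1 3
j=2: v[2]=9 > 3 → no swap
j=3: v[3]=4 > 3 → no swap
j=4: v[4]=11 > 3 → no swap
j=5: v[5]=13 > 3 → no swap
j=6: v[6]=5 > 3 → no swap
j=7: v[7]=8 > 3 → no swap
j=8: v[8]=-2 ≤ 3 → i=1, swap v[1],v[8] → 1 -2 9 4 11 13 5 8 10 6 12 -1 3
j=9: v[9]=6 > 3 → no swap
j=10: v[10]=12 > 3 → no swap
(after j=10) v = 1 -2 9 4 11 13 5 8 10 6 12 -1 3

1 -2 9 4 11 13 5 8 10 6 12 -1 3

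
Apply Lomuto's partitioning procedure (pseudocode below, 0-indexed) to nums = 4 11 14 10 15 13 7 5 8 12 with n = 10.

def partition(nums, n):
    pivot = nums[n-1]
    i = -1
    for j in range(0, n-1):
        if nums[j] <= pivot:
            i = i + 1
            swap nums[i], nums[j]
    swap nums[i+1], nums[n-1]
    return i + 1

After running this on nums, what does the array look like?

4 11 10 7 5 8 12 15 13 14

pivot=12, i=-1
j=0: 4≤12, i=0, swap(0,0) ⇒ 4 11 14 10 15 13 7 5 8 12
j=1: 11≤12, i=1, swap(1,1) ⇒ 4 11 14 10 15 13 7 5 8 12
j=2: 14>12, skip
j=3: 10≤12, i=2, swap(2,3) ⇒ 4 11 10 14 15 13 7 5 8 12
j=4: 15>12, skip
j=5: 13>12, skip
j=6: 7≤12, i=3, swap(3,6) ⇒ 4 11 10 7 15 13 14 5 8 12
j=7: 5≤12, i=4, swap(4,7) ⇒ 4 11 10 7 5 13 14 15 8 12
j=8: 8≤12, i=5, swap(5,8) ⇒ 4 11 10 7 5 8 14 15 13 12
swap(6,9) ⇒ 4 11 10 7 5 8 12 15 13 14; return 6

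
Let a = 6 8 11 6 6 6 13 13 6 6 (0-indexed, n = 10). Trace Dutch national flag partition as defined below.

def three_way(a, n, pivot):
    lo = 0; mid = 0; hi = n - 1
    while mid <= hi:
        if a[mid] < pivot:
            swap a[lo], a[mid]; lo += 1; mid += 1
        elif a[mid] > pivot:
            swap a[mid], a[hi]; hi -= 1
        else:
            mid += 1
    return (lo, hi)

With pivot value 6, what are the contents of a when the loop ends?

pivot = 6; lo=0, mid=0, hi=9
a[mid]=6=6: mid=1
a[mid]=8>6: swap a[1],a[9]; hi=8 → 6 6 11 6 6 6 13 13 6 8
a[mid]=6=6: mid=2
a[mid]=11>6: swap a[2],a[8]; hi=7 → 6 6 6 6 6 6 13 13 11 8
a[mid]=6=6: mid=3
a[mid]=6=6: mid=4
a[mid]=6=6: mid=5
a[mid]=6=6: mid=6
a[mid]=13>6: swap a[6],a[7]; hi=6 → 6 6 6 6 6 6 13 13 11 8
a[mid]=13>6: swap a[6],a[6]; hi=5 → 6 6 6 6 6 6 13 13 11 8
end: lo=0, hi=5; a = 6 6 6 6 6 6 13 13 11 8

6 6 6 6 6 6 13 13 11 8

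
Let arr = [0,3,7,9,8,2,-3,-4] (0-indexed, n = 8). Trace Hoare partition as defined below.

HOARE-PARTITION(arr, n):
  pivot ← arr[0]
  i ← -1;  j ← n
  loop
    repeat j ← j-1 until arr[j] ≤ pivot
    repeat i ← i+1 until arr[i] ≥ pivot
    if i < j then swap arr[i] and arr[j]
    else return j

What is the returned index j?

pivot = arr[0] = 0; i = -1, j = 8
j→7 (arr[7]=-4≤0), i→0 (arr[0]=0≥0); i<j, swap → [-4,3,7,9,8,2,-3,0]
j→6 (arr[6]=-3≤0), i→1 (arr[1]=3≥0); i<j, swap → [-4,-3,7,9,8,2,3,0]
j→1, i→2; i≥j, return j=1. arr = [-4,-3,7,9,8,2,3,0]

1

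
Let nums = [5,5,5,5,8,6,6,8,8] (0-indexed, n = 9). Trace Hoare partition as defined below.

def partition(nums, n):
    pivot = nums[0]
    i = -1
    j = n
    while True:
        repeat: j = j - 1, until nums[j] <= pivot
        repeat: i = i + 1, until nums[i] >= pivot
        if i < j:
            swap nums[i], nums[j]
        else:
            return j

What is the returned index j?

1

pivot = nums[0] = 5; i = -1, j = 9
j→3 (nums[3]=5≤5), i→0 (nums[0]=5≥5); i<j, swap → [5,5,5,5,8,6,6,8,8]
j→2 (nums[2]=5≤5), i→1 (nums[1]=5≥5); i<j, swap → [5,5,5,5,8,6,6,8,8]
j→1, i→2; i≥j, return j=1. nums = [5,5,5,5,8,6,6,8,8]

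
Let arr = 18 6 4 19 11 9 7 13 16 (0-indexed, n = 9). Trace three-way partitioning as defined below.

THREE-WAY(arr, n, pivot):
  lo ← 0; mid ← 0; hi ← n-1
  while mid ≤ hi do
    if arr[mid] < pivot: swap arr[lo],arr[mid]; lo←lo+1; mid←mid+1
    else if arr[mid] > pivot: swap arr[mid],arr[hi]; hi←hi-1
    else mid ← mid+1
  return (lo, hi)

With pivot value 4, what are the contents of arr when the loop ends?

lo=0 mid=0 hi=8
18>4: swap(0,8), hi=7 ⇒ 16 6 4 19 11 9 7 13 18
16>4: swap(0,7), hi=6 ⇒ 13 6 4 19 11 9 7 16 18
13>4: swap(0,6), hi=5 ⇒ 7 6 4 19 11 9 13 16 18
7>4: swap(0,5), hi=4 ⇒ 9 6 4 19 11 7 13 16 18
9>4: swap(0,4), hi=3 ⇒ 11 6 4 19 9 7 13 16 18
11>4: swap(0,3), hi=2 ⇒ 19 6 4 11 9 7 13 16 18
19>4: swap(0,2), hi=1 ⇒ 4 6 19 11 9 7 13 16 18
4=4: mid=1
6>4: swap(1,1), hi=0 ⇒ 4 6 19 11 9 7 13 16 18
done. lo=0 hi=0; arr=4 6 19 11 9 7 13 16 18

4 6 19 11 9 7 13 16 18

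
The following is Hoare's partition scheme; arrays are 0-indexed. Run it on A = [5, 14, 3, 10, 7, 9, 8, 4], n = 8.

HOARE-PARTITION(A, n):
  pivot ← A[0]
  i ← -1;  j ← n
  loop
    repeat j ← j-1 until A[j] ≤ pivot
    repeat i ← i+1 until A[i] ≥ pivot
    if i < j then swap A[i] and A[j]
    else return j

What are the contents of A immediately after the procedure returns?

pivot=5
j stops at 7 (4), i stops at 0 (5); swap ⇒ [4, 14, 3, 10, 7, 9, 8, 5]
j stops at 2 (3), i stops at 1 (14); swap ⇒ [4, 3, 14, 10, 7, 9, 8, 5]
j stops at 1, i stops at 2; i≥j ⇒ return 1. A=[4, 3, 14, 10, 7, 9, 8, 5]

[4, 3, 14, 10, 7, 9, 8, 5]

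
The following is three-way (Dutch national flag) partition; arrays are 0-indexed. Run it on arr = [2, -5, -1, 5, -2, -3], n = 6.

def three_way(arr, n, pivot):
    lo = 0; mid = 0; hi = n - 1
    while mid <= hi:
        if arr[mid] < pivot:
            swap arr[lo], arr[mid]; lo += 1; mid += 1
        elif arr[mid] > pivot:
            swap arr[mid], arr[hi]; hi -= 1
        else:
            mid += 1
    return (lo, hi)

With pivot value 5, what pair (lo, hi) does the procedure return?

pivot = 5; lo=0, mid=0, hi=5
arr[mid]=2<5: swap arr[0],arr[0]; lo=1,mid=1 → [2, -5, -1, 5, -2, -3]
arr[mid]=-5<5: swap arr[1],arr[1]; lo=2,mid=2 → [2, -5, -1, 5, -2, -3]
arr[mid]=-1<5: swap arr[2],arr[2]; lo=3,mid=3 → [2, -5, -1, 5, -2, -3]
arr[mid]=5=5: mid=4
arr[mid]=-2<5: swap arr[3],arr[4]; lo=4,mid=5 → [2, -5, -1, -2, 5, -3]
arr[mid]=-3<5: swap arr[4],arr[5]; lo=5,mid=6 → [2, -5, -1, -2, -3, 5]
end: lo=5, hi=5; arr = [2, -5, -1, -2, -3, 5]

(5, 5)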